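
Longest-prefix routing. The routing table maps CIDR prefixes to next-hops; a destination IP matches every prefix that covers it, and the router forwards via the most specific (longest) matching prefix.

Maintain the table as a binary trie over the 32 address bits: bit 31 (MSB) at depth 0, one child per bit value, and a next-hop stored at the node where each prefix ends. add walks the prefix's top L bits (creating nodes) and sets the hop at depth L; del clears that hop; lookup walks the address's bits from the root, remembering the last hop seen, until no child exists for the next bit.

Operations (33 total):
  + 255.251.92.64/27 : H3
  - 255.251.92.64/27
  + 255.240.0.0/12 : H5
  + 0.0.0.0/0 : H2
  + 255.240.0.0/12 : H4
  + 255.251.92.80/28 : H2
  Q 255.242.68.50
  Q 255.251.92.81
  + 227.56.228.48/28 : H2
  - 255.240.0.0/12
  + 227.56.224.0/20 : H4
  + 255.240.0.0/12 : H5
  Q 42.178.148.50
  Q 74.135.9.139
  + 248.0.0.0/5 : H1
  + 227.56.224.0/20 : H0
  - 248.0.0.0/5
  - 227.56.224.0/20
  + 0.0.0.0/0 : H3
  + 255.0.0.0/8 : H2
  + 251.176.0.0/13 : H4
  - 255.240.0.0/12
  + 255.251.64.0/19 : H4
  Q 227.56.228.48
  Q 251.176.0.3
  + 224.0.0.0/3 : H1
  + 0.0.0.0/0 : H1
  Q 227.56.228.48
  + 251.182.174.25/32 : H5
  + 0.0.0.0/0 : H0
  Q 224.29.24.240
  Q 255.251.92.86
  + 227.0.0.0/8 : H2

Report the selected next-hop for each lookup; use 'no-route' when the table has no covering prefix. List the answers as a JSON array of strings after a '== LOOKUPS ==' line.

Apply in order:
  + 255.251.92.64/27 (H3) depth=27
  del 255.251.92.64/27 (clear depth 27)
  + 255.240.0.0/12 (H5) depth=12
  + 0.0.0.0/0 (H2) depth=0
  + 255.240.0.0/12 (H4) depth=12
  + 255.251.92.80/28 (H2) depth=28
  lookup 255.242.68.50: bits 111111111111 walk d0:H2→d1:-→d2:-→d3:-→d4:-→d5:-→d6:-→d7:-→d8:-→d9:-→d10:-→d11:-→d12:H4 -> H4
  lookup 255.251.92.81: bits 1111111111111011010111000101 walk d0:H2→d1:-→d2:-→d3:-→d4:-→d5:-→d6:-→d7:-→d8:-→d9:-→d10:-→d11:-→d12:H4→d13:-→d14:-→d15:-→d16:-→d17:-→d18:-→d19:-→d20:-→d21:-→d22:-→d23:-→d24:-→d25:-→d26:-→d27:-→d28:H2 -> H2
  + 227.56.228.48/28 (H2) depth=28
  del 255.240.0.0/12 (clear depth 12)
  + 227.56.224.0/20 (H4) depth=20
  + 255.240.0.0/12 (H5) depth=12
  lookup 42.178.148.50: bits ε walk d0:H2 -> H2
  lookup 74.135.9.139: bits ε walk d0:H2 -> H2
  + 248.0.0.0/5 (H1) depth=5
  + 227.56.224.0/20 (H0) depth=20
  del 248.0.0.0/5 (clear depth 5)
  del 227.56.224.0/20 (clear depth 20)
  + 0.0.0.0/0 (H3) depth=0
  + 255.0.0.0/8 (H2) depth=8
  + 251.176.0.0/13 (H4) depth=13
  del 255.240.0.0/12 (clear depth 12)
  + 255.251.64.0/19 (H4) depth=19
  lookup 227.56.228.48: bits 1110001100111000111001000011 walk d0:H3→d1:-→d2:-→d3:-→d4:-→d5:-→d6:-→d7:-→d8:-→d9:-→d10:-→d11:-→d12:-→d13:-→d14:-→d15:-→d16:-→d17:-→d18:-→d19:-→d20:-→d21:-→d22:-→d23:-→d24:-→d25:-→d26:-→d27:-→d28:H2 -> H2
  lookup 251.176.0.3: bits 1111101110110 walk d0:H3→d1:-→d2:-→d3:-→d4:-→d5:-→d6:-→d7:-→d8:-→d9:-→d10:-→d11:-→d12:-→d13:H4 -> H4
  + 224.0.0.0/3 (H1) depth=3
  + 0.0.0.0/0 (H1) depth=0
  lookup 227.56.228.48: bits 1110001100111000111001000011 walk d0:H1→d1:-→d2:-→d3:H1→d4:-→d5:-→d6:-→d7:-→d8:-→d9:-→d10:-→d11:-→d12:-→d13:-→d14:-→d15:-→d16:-→d17:-→d18:-→d19:-→d20:-→d21:-→d22:-→d23:-→d24:-→d25:-→d26:-→d27:-→d28:H2 -> H2
  + 251.182.174.25/32 (H5) depth=32
  + 0.0.0.0/0 (H0) depth=0
  lookup 224.29.24.240: bits 111000 walk d0:H0→d1:-→d2:-→d3:H1→d4:-→d5:-→d6:- -> H1
  lookup 255.251.92.86: bits 1111111111111011010111000101 walk d0:H0→d1:-→d2:-→d3:H1→d4:-→d5:-→d6:-→d7:-→d8:H2→d9:-→d10:-→d11:-→d12:-→d13:-→d14:-→d15:-→d16:-→d17:-→d18:-→d19:H4→d20:-→d21:-→d22:-→d23:-→d24:-→d25:-→d26:-→d27:-→d28:H2 -> H2
  + 227.0.0.0/8 (H2) depth=8

== LOOKUPS ==
["H4","H2","H2","H2","H2","H4","H2","H1","H2"]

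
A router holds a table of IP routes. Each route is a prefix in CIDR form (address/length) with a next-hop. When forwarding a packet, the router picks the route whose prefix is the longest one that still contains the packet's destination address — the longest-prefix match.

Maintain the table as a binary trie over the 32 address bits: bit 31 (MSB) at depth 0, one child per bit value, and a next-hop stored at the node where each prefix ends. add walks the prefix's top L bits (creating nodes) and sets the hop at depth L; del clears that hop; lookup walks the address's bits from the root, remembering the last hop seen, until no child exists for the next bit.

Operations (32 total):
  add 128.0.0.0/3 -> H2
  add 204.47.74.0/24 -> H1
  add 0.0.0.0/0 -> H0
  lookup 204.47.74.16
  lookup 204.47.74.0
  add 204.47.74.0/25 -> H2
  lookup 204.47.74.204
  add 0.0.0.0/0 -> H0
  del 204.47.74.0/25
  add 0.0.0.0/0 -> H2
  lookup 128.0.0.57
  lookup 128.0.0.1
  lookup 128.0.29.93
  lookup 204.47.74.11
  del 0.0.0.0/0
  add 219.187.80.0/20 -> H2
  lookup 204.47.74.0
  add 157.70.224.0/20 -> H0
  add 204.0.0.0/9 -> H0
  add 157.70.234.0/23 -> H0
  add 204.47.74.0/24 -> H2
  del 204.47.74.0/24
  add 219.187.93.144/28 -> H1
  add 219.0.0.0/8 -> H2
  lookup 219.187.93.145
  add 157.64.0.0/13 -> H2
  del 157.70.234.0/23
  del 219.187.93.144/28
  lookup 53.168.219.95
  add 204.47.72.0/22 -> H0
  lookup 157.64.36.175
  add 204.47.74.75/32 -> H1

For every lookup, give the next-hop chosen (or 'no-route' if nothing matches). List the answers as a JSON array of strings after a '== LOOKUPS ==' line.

Apply in order:
  add 128.0.0.0/3 -> H2 at depth 3
  add 204.47.74.0/24 -> H1 at depth 24
  add 0.0.0.0/0 -> H0 at depth 0
  Q 204.47.74.16: descend 110011000010111101001010 ; hops seen [H0,H1] ; pick H1
  Q 204.47.74.0: descend 110011000010111101001010 ; hops seen [H0,H1] ; pick H1
  add 204.47.74.0/25 -> H2 at depth 25
  Q 204.47.74.204: descend 110011000010111101001010 ; hops seen [H0,H1] ; pick H1
  add 0.0.0.0/0 -> H0 at depth 0
  del 204.47.74.0/25 (clear depth 25)
  add 0.0.0.0/0 -> H2 at depth 0
  Q 128.0.0.57: descend 100 ; hops seen [H2,H2] ; pick H2
  Q 128.0.0.1: descend 100 ; hops seen [H2,H2] ; pick H2
  Q 128.0.29.93: descend 100 ; hops seen [H2,H2] ; pick H2
  Q 204.47.74.11: descend 1100110000101111010010100 ; hops seen [H2,H1] ; pick H1
  del 0.0.0.0/0 (clear depth 0)
  add 219.187.80.0/20 -> H2 at depth 20
  Q 204.47.74.0: descend 1100110000101111010010100 ; hops seen [H1] ; pick H1
  add 157.70.224.0/20 -> H0 at depth 20
  add 204.0.0.0/9 -> H0 at depth 9
  add 157.70.234.0/23 -> H0 at depth 23
  add 204.47.74.0/24 -> H2 at depth 24
  del 204.47.74.0/24 (clear depth 24)
  add 219.187.93.144/28 -> H1 at depth 28
  add 219.0.0.0/8 -> H2 at depth 8
  Q 219.187.93.145: descend 1101101110111011010111011001 ; hops seen [H2,H2,H1] ; pick H1
  add 157.64.0.0/13 -> H2 at depth 13
  del 157.70.234.0/23 (clear depth 23)
  del 219.187.93.144/28 (clear depth 28)
  Q 53.168.219.95: descend ε ; hops seen [∅] ; pick no-route
  add 204.47.72.0/22 -> H0 at depth 22
  Q 157.64.36.175: descend 1001110101000 ; hops seen [H2,H2] ; pick H2
  add 204.47.74.75/32 -> H1 at depth 32

== LOOKUPS ==
["H1","H1","H1","H2","H2","H2","H1","H1","H1","no-route","H2"]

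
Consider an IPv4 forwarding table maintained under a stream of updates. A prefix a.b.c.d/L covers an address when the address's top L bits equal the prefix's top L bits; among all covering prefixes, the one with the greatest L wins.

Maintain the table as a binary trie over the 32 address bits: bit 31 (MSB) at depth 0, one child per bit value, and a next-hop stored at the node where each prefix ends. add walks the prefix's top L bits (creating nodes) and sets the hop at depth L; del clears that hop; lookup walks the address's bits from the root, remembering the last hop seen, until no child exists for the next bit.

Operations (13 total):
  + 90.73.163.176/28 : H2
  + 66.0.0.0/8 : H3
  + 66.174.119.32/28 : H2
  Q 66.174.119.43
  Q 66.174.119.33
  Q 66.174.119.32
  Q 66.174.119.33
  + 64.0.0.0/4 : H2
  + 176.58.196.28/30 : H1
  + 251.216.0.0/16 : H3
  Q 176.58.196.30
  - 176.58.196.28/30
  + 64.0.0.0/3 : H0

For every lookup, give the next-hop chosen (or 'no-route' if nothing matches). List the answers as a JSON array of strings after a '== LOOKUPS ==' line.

Apply in order:
  add 90.73.163.176/28 -> H2 at depth 28
  add 66.0.0.0/8 -> H3 at depth 8
  add 66.174.119.32/28 -> H2 at depth 28
  Q 66.174.119.43: descend 0100001010101110011101110010 ; hops seen [H3,H2] ; pick H2
  Q 66.174.119.33: descend 0100001010101110011101110010 ; hops seen [H3,H2] ; pick H2
  Q 66.174.119.32: descend 0100001010101110011101110010 ; hops seen [H3,H2] ; pick H2
  Q 66.174.119.33: descend 0100001010101110011101110010 ; hops seen [H3,H2] ; pick H2
  add 64.0.0.0/4 -> H2 at depth 4
  add 176.58.196.28/30 -> H1 at depth 30
  add 251.216.0.0/16 -> H3 at depth 16
  Q 176.58.196.30: descend 101100000011101011000100000111 ; hops seen [H1] ; pick H1
  - 176.58.196.28/30 clear@30
  add 64.0.0.0/3 -> H0 at depth 3

== LOOKUPS ==
["H2","H2","H2","H2","H1"]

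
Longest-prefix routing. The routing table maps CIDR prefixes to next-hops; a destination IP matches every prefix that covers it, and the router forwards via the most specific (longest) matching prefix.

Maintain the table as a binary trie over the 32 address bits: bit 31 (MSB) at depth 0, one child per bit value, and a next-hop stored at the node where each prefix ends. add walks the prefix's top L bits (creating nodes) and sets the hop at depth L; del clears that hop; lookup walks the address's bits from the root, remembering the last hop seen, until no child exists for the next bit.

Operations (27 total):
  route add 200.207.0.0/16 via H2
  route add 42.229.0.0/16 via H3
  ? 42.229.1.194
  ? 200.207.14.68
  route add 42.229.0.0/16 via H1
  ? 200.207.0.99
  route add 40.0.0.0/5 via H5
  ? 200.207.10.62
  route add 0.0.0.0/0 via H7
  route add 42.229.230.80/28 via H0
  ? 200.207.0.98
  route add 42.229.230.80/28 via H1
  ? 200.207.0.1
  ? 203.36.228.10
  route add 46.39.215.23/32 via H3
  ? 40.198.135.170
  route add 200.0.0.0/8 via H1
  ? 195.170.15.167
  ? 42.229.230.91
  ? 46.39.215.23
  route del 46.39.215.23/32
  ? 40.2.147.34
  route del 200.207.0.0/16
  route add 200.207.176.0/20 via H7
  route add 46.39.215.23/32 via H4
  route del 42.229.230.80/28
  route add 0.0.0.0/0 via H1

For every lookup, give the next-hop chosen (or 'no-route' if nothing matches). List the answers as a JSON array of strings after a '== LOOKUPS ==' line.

Apply in order:
  add 200.207.0.0/16 -> H2 at depth 16
  add 42.229.0.0/16 -> H3 at depth 16
  lookup 42.229.1.194: bits 0010101011100101 walk d0:-→d1:-→d2:-→d3:-→d4:-→d5:-→d6:-→d7:-→d8:-→d9:-→d10:-→d11:-→d12:-→d13:-→d14:-→d15:-→d16:H3 -> H3
  lookup 200.207.14.68: bits 1100100011001111 walk d0:-→d1:-→d2:-→d3:-→d4:-→d5:-→d6:-→d7:-→d8:-→d9:-→d10:-→d11:-→d12:-→d13:-→d14:-→d15:-→d16:H2 -> H2
  add 42.229.0.0/16 -> H1 at depth 16
  lookup 200.207.0.99: bits 1100100011001111 walk d0:-→d1:-→d2:-→d3:-→d4:-→d5:-→d6:-→d7:-→d8:-→d9:-→d10:-→d11:-→d12:-→d13:-→d14:-→d15:-→d16:H2 -> H2
  add 40.0.0.0/5 -> H5 at depth 5
  lookup 200.207.10.62: bits 1100100011001111 walk d0:-→d1:-→d2:-→d3:-→d4:-→d5:-→d6:-→d7:-→d8:-→d9:-→d10:-→d11:-→d12:-→d13:-→d14:-→d15:-→d16:H2 -> H2
  add 0.0.0.0/0 -> H7 at depth 0
  add 42.229.230.80/28 -> H0 at depth 28
  lookup 200.207.0.98: bits 1100100011001111 walk d0:H7→d1:-→d2:-→d3:-→d4:-→d5:-→d6:-→d7:-→d8:-→d9:-→d10:-→d11:-→d12:-→d13:-→d14:-→d15:-→d16:H2 -> H2
  add 42.229.230.80/28 -> H1 at depth 28
  lookup 200.207.0.1: bits 1100100011001111 walk d0:H7→d1:-→d2:-→d3:-→d4:-→d5:-→d6:-→d7:-→d8:-→d9:-→d10:-→d11:-→d12:-→d13:-→d14:-→d15:-→d16:H2 -> H2
  lookup 203.36.228.10: bits 110010 walk d0:H7→d1:-→d2:-→d3:-→d4:-→d5:-→d6:- -> H7
  add 46.39.215.23/32 -> H3 at depth 32
  lookup 40.198.135.170: bits 001010 walk d0:H7→d1:-→d2:-→d3:-→d4:-→d5:H5→d6:- -> H5
  add 200.0.0.0/8 -> H1 at depth 8
  lookup 195.170.15.167: bits 1100 walk d0:H7→d1:-→d2:-→d3:-→d4:- -> H7
  lookup 42.229.230.91: bits 0010101011100101111001100101 walk d0:H7→d1:-→d2:-→d3:-→d4:-→d5:H5→d6:-→d7:-→d8:-→d9:-→d10:-→d11:-→d12:-→d13:-→d14:-→d15:-→d16:H1→d17:-→d18:-→d19:-→d20:-→d21:-→d22:-→d23:-→d24:-→d25:-→d26:-→d27:-→d28:H1 -> H1
  lookup 46.39.215.23: bits 00101110001001111101011100010111 walk d0:H7→d1:-→d2:-→d3:-→d4:-→d5:H5→d6:-→d7:-→d8:-→d9:-→d10:-→d11:-→d12:-→d13:-→d14:-→d15:-→d16:-→d17:-→d18:-→d19:-→d20:-→d21:-→d22:-→d23:-→d24:-→d25:-→d26:-→d27:-→d28:-→d29:-→d30:-→d31:-→d32:H3 -> H3
  - 46.39.215.23/32 clear@32
  lookup 40.2.147.34: bits 001010 walk d0:H7→d1:-→d2:-→d3:-→d4:-→d5:H5→d6:- -> H5
  - 200.207.0.0/16 clear@16
  add 200.207.176.0/20 -> H7 at depth 20
  add 46.39.215.23/32 -> H4 at depth 32
  - 42.229.230.80/28 clear@28
  add 0.0.0.0/0 -> H1 at depth 0

== LOOKUPS ==
["H3","H2","H2","H2","H2","H2","H7","H5","H7","H1","H3","H5"]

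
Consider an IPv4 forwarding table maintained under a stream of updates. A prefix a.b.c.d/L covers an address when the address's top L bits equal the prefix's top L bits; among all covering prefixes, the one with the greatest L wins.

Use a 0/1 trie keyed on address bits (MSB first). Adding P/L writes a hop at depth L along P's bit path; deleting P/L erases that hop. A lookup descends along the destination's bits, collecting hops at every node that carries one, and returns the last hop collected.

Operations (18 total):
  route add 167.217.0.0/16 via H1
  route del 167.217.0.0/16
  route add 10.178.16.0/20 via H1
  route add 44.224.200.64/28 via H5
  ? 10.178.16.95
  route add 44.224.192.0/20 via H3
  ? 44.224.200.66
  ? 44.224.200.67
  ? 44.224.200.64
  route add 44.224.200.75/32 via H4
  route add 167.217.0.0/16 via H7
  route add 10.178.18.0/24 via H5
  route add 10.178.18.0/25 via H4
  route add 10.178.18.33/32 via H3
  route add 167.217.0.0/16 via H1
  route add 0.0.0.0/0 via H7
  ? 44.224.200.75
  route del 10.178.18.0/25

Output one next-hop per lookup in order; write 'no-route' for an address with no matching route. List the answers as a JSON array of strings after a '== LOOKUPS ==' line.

Trace:
  + 167.217.0.0/16 (H1) depth=16
  - 167.217.0.0/16 clear@16
  + 10.178.16.0/20 (H1) depth=20
  + 44.224.200.64/28 (H5) depth=28
  Q 10.178.16.95: descend 00001010101100100001 ; hops seen [H1] ; pick H1
  + 44.224.192.0/20 (H3) depth=20
  Q 44.224.200.66: descend 0010110011100000110010000100 ; hops seen [H3,H5] ; pick H5
  Q 44.224.200.67: descend 0010110011100000110010000100 ; hops seen [H3,H5] ; pick H5
  Q 44.224.200.64: descend 0010110011100000110010000100 ; hops seen [H3,H5] ; pick H5
  + 44.224.200.75/32 (H4) depth=32
  + 167.217.0.0/16 (H7) depth=16
  + 10.178.18.0/24 (H5) depth=24
  + 10.178.18.0/25 (H4) depth=25
  + 10.178.18.33/32 (H3) depth=32
  + 167.217.0.0/16 (H1) depth=16
  + 0.0.0.0/0 (H7) depth=0
  Q 44.224.200.75: descend 00101100111000001100100001001011 ; hops seen [H7,H3,H5,H4] ; pick H4
  - 10.178.18.0/25 clear@25

== LOOKUPS ==
["H1","H5","H5","H5","H4"]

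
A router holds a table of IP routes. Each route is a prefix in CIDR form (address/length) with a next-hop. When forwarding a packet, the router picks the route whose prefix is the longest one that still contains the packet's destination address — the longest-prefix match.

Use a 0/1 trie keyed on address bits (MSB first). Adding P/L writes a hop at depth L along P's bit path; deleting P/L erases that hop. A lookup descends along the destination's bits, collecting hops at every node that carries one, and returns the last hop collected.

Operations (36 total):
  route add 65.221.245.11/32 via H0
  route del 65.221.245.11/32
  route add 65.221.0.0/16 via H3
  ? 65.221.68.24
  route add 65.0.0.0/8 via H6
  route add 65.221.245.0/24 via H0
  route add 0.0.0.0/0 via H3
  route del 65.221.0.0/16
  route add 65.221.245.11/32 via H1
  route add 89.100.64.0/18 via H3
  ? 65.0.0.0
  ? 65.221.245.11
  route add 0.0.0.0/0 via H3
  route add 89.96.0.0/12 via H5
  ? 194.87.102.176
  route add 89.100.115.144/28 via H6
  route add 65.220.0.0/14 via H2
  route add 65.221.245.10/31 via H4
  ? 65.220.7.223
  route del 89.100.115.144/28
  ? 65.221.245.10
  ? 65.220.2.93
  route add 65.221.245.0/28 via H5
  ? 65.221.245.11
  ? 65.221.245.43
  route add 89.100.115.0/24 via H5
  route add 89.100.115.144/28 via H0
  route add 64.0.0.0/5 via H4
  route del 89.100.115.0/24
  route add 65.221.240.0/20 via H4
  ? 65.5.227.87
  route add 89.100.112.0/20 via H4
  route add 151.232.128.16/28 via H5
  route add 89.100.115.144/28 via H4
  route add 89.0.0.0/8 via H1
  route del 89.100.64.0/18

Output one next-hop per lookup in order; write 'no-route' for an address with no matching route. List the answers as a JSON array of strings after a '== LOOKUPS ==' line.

Trace:
  + 65.221.245.11/32 (H0) depth=32
  del 65.221.245.11/32 (clear depth 32)
  + 65.221.0.0/16 (H3) depth=16
  lookup 65.221.68.24: bits 0100000111011101 walk d0:-→d1:-→d2:-→d3:-→d4:-→d5:-→d6:-→d7:-→d8:-→d9:-→d10:-→d11:-→d12:-→d13:-→d14:-→d15:-→d16:H3 -> H3
  + 65.0.0.0/8 (H6) depth=8
  + 65.221.245.0/24 (H0) depth=24
  + 0.0.0.0/0 (H3) depth=0
  del 65.221.0.0/16 (clear depth 16)
  + 65.221.245.11/32 (H1) depth=32
  + 89.100.64.0/18 (H3) depth=18
  lookup 65.0.0.0: bits 01000001 walk d0:H3→d1:-→d2:-→d3:-→d4:-→d5:-→d6:-→d7:-→d8:H6 -> H6
  lookup 65.221.245.11: bits 01000001110111011111010100001011 walk d0:H3→d1:-→d2:-→d3:-→d4:-→d5:-→d6:-→d7:-→d8:H6→d9:-→d10:-→d11:-→d12:-→d13:-→d14:-→d15:-→d16:-→d17:-→d18:-→d19:-→d20:-→d21:-→d22:-→d23:-→d24:H0→d25:-→d26:-→d27:-→d28:-→d29:-→d30:-→d31:-→d32:H1 -> H1
  + 0.0.0.0/0 (H3) depth=0
  + 89.96.0.0/12 (H5) depth=12
  lookup 194.87.102.176: bits ε walk d0:H3 -> H3
  + 89.100.115.144/28 (H6) depth=28
  + 65.220.0.0/14 (H2) depth=14
  + 65.221.245.10/31 (H4) depth=31
  lookup 65.220.7.223: bits 010000011101110 walk d0:H3→d1:-→d2:-→d3:-→d4:-→d5:-→d6:-→d7:-→d8:H6→d9:-→d10:-→d11:-→d12:-→d13:-→d14:H2→d15:- -> H2
  del 89.100.115.144/28 (clear depth 28)
  lookup 65.221.245.10: bits 0100000111011101111101010000101 walk d0:H3→d1:-→d2:-→d3:-→d4:-→d5:-→d6:-→d7:-→d8:H6→d9:-→d10:-→d11:-→d12:-→d13:-→d14:H2→d15:-→d16:-→d17:-→d18:-→d19:-→d20:-→d21:-→d22:-→d23:-→d24:H0→d25:-→d26:-→d27:-→d28:-→d29:-→d30:-→d31:H4 -> H4
  lookup 65.220.2.93: bits 010000011101110 walk d0:H3→d1:-→d2:-→d3:-→d4:-→d5:-→d6:-→d7:-→d8:H6→d9:-→d10:-→d11:-→d12:-→d13:-→d14:H2→d15:- -> H2
  + 65.221.245.0/28 (H5) depth=28
  lookup 65.221.245.11: bits 01000001110111011111010100001011 walk d0:H3→d1:-→d2:-→d3:-→d4:-→d5:-→d6:-→d7:-→d8:H6→d9:-→d10:-→d11:-→d12:-→d13:-→d14:H2→d15:-→d16:-→d17:-→d18:-→d19:-→d20:-→d21:-→d22:-→d23:-→d24:H0→d25:-→d26:-→d27:-→d28:H5→d29:-→d30:-→d31:H4→d32:H1 -> H1
  lookup 65.221.245.43: bits 01000001110111011111010100 walk d0:H3→d1:-→d2:-→d3:-→d4:-→d5:-→d6:-→d7:-→d8:H6→d9:-→d10:-→d11:-→d12:-→d13:-→d14:H2→d15:-→d16:-→d17:-→d18:-→d19:-→d20:-→d21:-→d22:-→d23:-→d24:H0→d25:-→d26:- -> H0
  + 89.100.115.0/24 (H5) depth=24
  + 89.100.115.144/28 (H0) depth=28
  + 64.0.0.0/5 (H4) depth=5
  del 89.100.115.0/24 (clear depth 24)
  + 65.221.240.0/20 (H4) depth=20
  lookup 65.5.227.87: bits 01000001 walk d0:H3→d1:-→d2:-→d3:-→d4:-→d5:H4→d6:-→d7:-→d8:H6 -> H6
  + 89.100.112.0/20 (H4) depth=20
  + 151.232.128.16/28 (H5) depth=28
  + 89.100.115.144/28 (H4) depth=28
  + 89.0.0.0/8 (H1) depth=8
  del 89.100.64.0/18 (clear depth 18)

== LOOKUPS ==
["H3","H6","H1","H3","H2","H4","H2","H1","H0","H6"]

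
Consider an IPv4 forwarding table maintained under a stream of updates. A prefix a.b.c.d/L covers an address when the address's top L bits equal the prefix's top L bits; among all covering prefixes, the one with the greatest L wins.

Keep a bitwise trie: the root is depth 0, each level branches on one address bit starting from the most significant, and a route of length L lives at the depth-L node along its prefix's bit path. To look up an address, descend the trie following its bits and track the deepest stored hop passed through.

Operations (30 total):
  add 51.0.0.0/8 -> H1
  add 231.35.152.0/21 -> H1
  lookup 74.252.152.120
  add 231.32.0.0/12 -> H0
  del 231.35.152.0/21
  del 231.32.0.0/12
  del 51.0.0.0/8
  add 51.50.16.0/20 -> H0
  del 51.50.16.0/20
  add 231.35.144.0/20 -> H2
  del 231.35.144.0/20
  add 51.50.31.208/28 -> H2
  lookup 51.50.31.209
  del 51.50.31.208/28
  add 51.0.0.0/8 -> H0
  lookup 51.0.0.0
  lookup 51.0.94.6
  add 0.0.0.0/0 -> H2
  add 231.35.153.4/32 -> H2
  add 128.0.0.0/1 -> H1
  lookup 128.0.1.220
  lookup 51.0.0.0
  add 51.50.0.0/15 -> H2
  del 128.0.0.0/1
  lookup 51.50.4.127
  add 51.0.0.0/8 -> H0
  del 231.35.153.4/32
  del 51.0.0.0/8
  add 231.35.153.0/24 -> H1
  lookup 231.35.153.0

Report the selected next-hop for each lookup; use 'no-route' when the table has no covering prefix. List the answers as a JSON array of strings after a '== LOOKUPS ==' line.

Apply in order:
  + 51.0.0.0/8 (H1) depth=8
  + 231.35.152.0/21 (H1) depth=21
  lookup 74.252.152.120: bits 0 walk d0:-→d1:- -> no-route
  + 231.32.0.0/12 (H0) depth=12
  del 231.35.152.0/21 (clear depth 21)
  del 231.32.0.0/12 (clear depth 12)
  del 51.0.0.0/8 (clear depth 8)
  + 51.50.16.0/20 (H0) depth=20
  del 51.50.16.0/20 (clear depth 20)
  + 231.35.144.0/20 (H2) depth=20
  del 231.35.144.0/20 (clear depth 20)
  + 51.50.31.208/28 (H2) depth=28
  lookup 51.50.31.209: bits 0011001100110010000111111101 walk d0:-→d1:-→d2:-→d3:-→d4:-→d5:-→d6:-→d7:-→d8:-→d9:-→d10:-→d11:-→d12:-→d13:-→d14:-→d15:-→d16:-→d17:-→d18:-→d19:-→d20:-→d21:-→d22:-→d23:-→d24:-→d25:-→d26:-→d27:-→d28:H2 -> H2
  del 51.50.31.208/28 (clear depth 28)
  + 51.0.0.0/8 (H0) depth=8
  lookup 51.0.0.0: bits 0011001100 walk d0:-→d1:-→d2:-→d3:-→d4:-→d5:-→d6:-→d7:-→d8:H0→d9:-→d10:- -> H0
  lookup 51.0.94.6: bits 0011001100 walk d0:-→d1:-→d2:-→d3:-→d4:-→d5:-→d6:-→d7:-→d8:H0→d9:-→d10:- -> H0
  + 0.0.0.0/0 (H2) depth=0
  + 231.35.153.4/32 (H2) depth=32
  + 128.0.0.0/1 (H1) depth=1
  lookup 128.0.1.220: bits 1 walk d0:H2→d1:H1 -> H1
  lookup 51.0.0.0: bits 0011001100 walk d0:H2→d1:-→d2:-→d3:-→d4:-→d5:-→d6:-→d7:-→d8:H0→d9:-→d10:- -> H0
  + 51.50.0.0/15 (H2) depth=15
  del 128.0.0.0/1 (clear depth 1)
  lookup 51.50.4.127: bits 0011001100110010000 walk d0:H2→d1:-→d2:-→d3:-→d4:-→d5:-→d6:-→d7:-→d8:H0→d9:-→d10:-→d11:-→d12:-→d13:-→d14:-→d15:H2→d16:-→d17:-→d18:-→d19:- -> H2
  + 51.0.0.0/8 (H0) depth=8
  del 231.35.153.4/32 (clear depth 32)
  del 51.0.0.0/8 (clear depth 8)
  + 231.35.153.0/24 (H1) depth=24
  lookup 231.35.153.0: bits 11100111001000111001100100000 walk d0:H2→d1:-→d2:-→d3:-→d4:-→d5:-→d6:-→d7:-→d8:-→d9:-→d10:-→d11:-→d12:-→d13:-→d14:-→d15:-→d16:-→d17:-→d18:-→d19:-→d20:-→d21:-→d22:-→d23:-→d24:H1→d25:-→d26:-→d27:-→d28:-→d29:- -> H1

== LOOKUPS ==
["no-route","H2","H0","H0","H1","H0","H2","H1"]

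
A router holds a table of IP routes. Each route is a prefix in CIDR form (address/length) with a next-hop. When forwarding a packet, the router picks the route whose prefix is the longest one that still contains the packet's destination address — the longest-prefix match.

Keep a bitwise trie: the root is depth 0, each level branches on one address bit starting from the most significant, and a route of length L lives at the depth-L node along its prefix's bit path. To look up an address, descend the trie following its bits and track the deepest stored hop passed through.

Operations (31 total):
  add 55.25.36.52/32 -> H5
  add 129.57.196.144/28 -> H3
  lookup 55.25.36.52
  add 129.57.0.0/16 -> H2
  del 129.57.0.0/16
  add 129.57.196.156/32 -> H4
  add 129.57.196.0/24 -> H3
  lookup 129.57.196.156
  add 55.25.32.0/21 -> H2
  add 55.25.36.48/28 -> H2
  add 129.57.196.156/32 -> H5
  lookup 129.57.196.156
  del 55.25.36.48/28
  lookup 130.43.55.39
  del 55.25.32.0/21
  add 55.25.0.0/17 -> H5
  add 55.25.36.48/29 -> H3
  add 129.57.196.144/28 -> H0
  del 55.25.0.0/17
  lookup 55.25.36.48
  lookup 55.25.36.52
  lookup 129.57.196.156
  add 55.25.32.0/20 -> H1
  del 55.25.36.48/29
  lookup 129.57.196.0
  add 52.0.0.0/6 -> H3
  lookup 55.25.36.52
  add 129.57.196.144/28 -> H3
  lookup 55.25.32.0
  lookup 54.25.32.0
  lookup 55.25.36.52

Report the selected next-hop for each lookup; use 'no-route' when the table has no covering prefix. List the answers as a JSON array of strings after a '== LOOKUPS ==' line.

Process each operation:
  add 55.25.36.52/32 -> H5 at depth 32
  add 129.57.196.144/28 -> H3 at depth 28
  lookup 55.25.36.52: bits 00110111000110010010010000110100 walk d0:-→d1:-→d2:-→d3:-→d4:-→d5:-→d6:-→d7:-→d8:-→d9:-→d10:-→d11:-→d12:-→d13:-→d14:-→d15:-→d16:-→d17:-→d18:-→d19:-→d20:-→d21:-→d22:-→d23:-→d24:-→d25:-→d26:-→d27:-→d28:-→d29:-→d30:-→d31:-→d32:H5 -> H5
  add 129.57.0.0/16 -> H2 at depth 16
  del 129.57.0.0/16 (clear depth 16)
  add 129.57.196.156/32 -> H4 at depth 32
  add 129.57.196.0/24 -> H3 at depth 24
  lookup 129.57.196.156: bits 10000001001110011100010010011100 walk d0:-→d1:-→d2:-→d3:-→d4:-→d5:-→d6:-→d7:-→d8:-→d9:-→d10:-→d11:-→d12:-→d13:-→d14:-→d15:-→d16:-→d17:-→d18:-→d19:-→d20:-→d21:-→d22:-→d23:-→d24:H3→d25:-→d26:-→d27:-→d28:H3→d29:-→d30:-→d31:-→d32:H4 -> H4
  add 55.25.32.0/21 -> H2 at depth 21
  add 55.25.36.48/28 -> H2 at depth 28
  add 129.57.196.156/32 -> H5 at depth 32
  lookup 129.57.196.156: bits 10000001001110011100010010011100 walk d0:-→d1:-→d2:-→d3:-→d4:-→d5:-→d6:-→d7:-→d8:-→d9:-→d10:-→d11:-→d12:-→d13:-→d14:-→d15:-→d16:-→d17:-→d18:-→d19:-→d20:-→d21:-→d22:-→d23:-→d24:H3→d25:-→d26:-→d27:-→d28:H3→d29:-→d30:-→d31:-→d32:H5 -> H5
  del 55.25.36.48/28 (clear depth 28)
  lookup 130.43.55.39: bits 100000 walk d0:-→d1:-→d2:-→d3:-→d4:-→d5:-→d6:- -> no-route
  del 55.25.32.0/21 (clear depth 21)
  add 55.25.0.0/17 -> H5 at depth 17
  add 55.25.36.48/29 -> H3 at depth 29
  add 129.57.196.144/28 -> H0 at depth 28
  del 55.25.0.0/17 (clear depth 17)
  lookup 55.25.36.48: bits 00110111000110010010010000110 walk d0:-→d1:-→d2:-→d3:-→d4:-→d5:-→d6:-→d7:-→d8:-→d9:-→d10:-→d11:-→d12:-→d13:-→d14:-→d15:-→d16:-→d17:-→d18:-→d19:-→d20:-→d21:-→d22:-→d23:-→d24:-→d25:-→d26:-→d27:-→d28:-→d29:H3 -> H3
  lookup 55.25.36.52: bits 00110111000110010010010000110100 walk d0:-→d1:-→d2:-→d3:-→d4:-→d5:-→d6:-→d7:-→d8:-→d9:-→d10:-→d11:-→d12:-→d13:-→d14:-→d15:-→d16:-→d17:-→d18:-→d19:-→d20:-→d21:-→d22:-→d23:-→d24:-→d25:-→d26:-→d27:-→d28:-→d29:H3→d30:-→d31:-→d32:H5 -> H5
  lookup 129.57.196.156: bits 10000001001110011100010010011100 walk d0:-→d1:-→d2:-→d3:-→d4:-→d5:-→d6:-→d7:-→d8:-→d9:-→d10:-→d11:-→d12:-→d13:-→d14:-→d15:-→d16:-→d17:-→d18:-→d19:-→d20:-→d21:-→d22:-→d23:-→d24:H3→d25:-→d26:-→d27:-→d28:H0→d29:-→d30:-→d31:-→d32:H5 -> H5
  add 55.25.32.0/20 -> H1 at depth 20
  del 55.25.36.48/29 (clear depth 29)
  lookup 129.57.196.0: bits 100000010011100111000100 walk d0:-→d1:-→d2:-→d3:-→d4:-→d5:-→d6:-→d7:-→d8:-→d9:-→d10:-→d11:-→d12:-→d13:-→d14:-→d15:-→d16:-→d17:-→d18:-→d19:-→d20:-→d21:-→d22:-→d23:-→d24:H3 -> H3
  add 52.0.0.0/6 -> H3 at depth 6
  lookup 55.25.36.52: bits 00110111000110010010010000110100 walk d0:-→d1:-→d2:-→d3:-→d4:-→d5:-→d6:H3→d7:-→d8:-→d9:-→d10:-→d11:-→d12:-→d13:-→d14:-→d15:-→d16:-→d17:-→d18:-→d19:-→d20:H1→d21:-→d22:-→d23:-→d24:-→d25:-→d26:-→d27:-→d28:-→d29:-→d30:-→d31:-→d32:H5 -> H5
  add 129.57.196.144/28 -> H3 at depth 28
  lookup 55.25.32.0: bits 001101110001100100100 walk d0:-→d1:-→d2:-→d3:-→d4:-→d5:-→d6:H3→d7:-→d8:-→d9:-→d10:-→d11:-→d12:-→d13:-→d14:-→d15:-→d16:-→d17:-→d18:-→d19:-→d20:H1→d21:- -> H1
  lookup 54.25.32.0: bits 0011011 walk d0:-→d1:-→d2:-→d3:-→d4:-→d5:-→d6:H3→d7:- -> H3
  lookup 55.25.36.52: bits 00110111000110010010010000110100 walk d0:-→d1:-→d2:-→d3:-→d4:-→d5:-→d6:H3→d7:-→d8:-→d9:-→d10:-→d11:-→d12:-→d13:-→d14:-→d15:-→d16:-→d17:-→d18:-→d19:-→d20:H1→d21:-→d22:-→d23:-→d24:-→d25:-→d26:-→d27:-→d28:-→d29:-→d30:-→d31:-→d32:H5 -> H5

== LOOKUPS ==
["H5","H4","H5","no-route","H3","H5","H5","H3","H5","H1","H3","H5"]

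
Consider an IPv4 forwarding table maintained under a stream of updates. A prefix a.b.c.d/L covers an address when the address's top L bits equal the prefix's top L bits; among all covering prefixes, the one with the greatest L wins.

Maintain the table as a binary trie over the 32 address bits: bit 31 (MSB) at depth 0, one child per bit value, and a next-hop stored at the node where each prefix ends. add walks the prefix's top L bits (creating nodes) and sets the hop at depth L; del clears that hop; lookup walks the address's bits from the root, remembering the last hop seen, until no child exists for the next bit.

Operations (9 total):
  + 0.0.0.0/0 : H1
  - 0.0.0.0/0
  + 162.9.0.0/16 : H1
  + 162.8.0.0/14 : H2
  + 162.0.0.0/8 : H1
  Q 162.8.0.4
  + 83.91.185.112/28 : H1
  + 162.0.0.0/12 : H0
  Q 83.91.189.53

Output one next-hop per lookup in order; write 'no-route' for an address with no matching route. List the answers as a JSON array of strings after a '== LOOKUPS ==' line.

Apply in order:
  add 0.0.0.0/0 -> H1 at depth 0
  del 0.0.0.0/0 (clear depth 0)
  add 162.9.0.0/16 -> H1 at depth 16
  add 162.8.0.0/14 -> H2 at depth 14
  add 162.0.0.0/8 -> H1 at depth 8
  Q 162.8.0.4: descend 101000100000100 ; hops seen [H1,H2] ; pick H2
  add 83.91.185.112/28 -> H1 at depth 28
  add 162.0.0.0/12 -> H0 at depth 12
  Q 83.91.189.53: descend 010100110101101110111 ; hops seen [∅] ; pick no-route

== LOOKUPS ==
["H2","no-route"]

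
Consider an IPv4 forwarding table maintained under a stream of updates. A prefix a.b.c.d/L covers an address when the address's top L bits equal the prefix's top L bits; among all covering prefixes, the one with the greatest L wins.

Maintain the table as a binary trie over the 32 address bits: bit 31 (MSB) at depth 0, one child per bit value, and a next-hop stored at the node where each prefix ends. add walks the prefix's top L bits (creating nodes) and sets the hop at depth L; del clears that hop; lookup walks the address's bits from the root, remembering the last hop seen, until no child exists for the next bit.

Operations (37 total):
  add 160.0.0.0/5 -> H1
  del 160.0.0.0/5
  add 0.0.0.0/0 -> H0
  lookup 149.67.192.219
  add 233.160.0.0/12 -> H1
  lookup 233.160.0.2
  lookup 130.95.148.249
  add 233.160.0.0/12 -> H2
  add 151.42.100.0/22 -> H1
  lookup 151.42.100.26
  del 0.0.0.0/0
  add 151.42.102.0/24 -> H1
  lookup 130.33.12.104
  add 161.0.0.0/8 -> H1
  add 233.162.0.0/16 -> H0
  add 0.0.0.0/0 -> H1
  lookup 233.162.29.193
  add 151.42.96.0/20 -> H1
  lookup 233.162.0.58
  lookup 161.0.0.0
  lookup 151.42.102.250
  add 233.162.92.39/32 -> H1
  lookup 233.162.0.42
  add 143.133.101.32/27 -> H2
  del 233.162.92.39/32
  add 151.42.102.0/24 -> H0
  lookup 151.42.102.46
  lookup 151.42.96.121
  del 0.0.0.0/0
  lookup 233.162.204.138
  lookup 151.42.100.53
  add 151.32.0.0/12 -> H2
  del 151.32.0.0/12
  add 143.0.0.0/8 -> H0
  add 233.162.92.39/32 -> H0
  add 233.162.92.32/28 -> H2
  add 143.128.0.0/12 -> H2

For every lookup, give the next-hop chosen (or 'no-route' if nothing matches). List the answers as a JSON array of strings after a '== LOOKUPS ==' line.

Trace:
  add 160.0.0.0/5 -> H1 at depth 5
  del 160.0.0.0/5 (clear depth 5)
  add 0.0.0.0/0 -> H0 at depth 0
  Q 149.67.192.219: descend 10 ; hops seen [H0] ; pick H0
  add 233.160.0.0/12 -> H1 at depth 12
  Q 233.160.0.2: descend 111010011010 ; hops seen [H0,H1] ; pick H1
  Q 130.95.148.249: descend 10 ; hops seen [H0] ; pick H0
  add 233.160.0.0/12 -> H2 at depth 12
  add 151.42.100.0/22 -> H1 at depth 22
  Q 151.42.100.26: descend 1001011100101010011001 ; hops seen [H0,H1] ; pick H1
  del 0.0.0.0/0 (clear depth 0)
  add 151.42.102.0/24 -> H1 at depth 24
  Q 130.33.12.104: descend 100 ; hops seen [∅] ; pick no-route
  add 161.0.0.0/8 -> H1 at depth 8
  add 233.162.0.0/16 -> H0 at depth 16
  add 0.0.0.0/0 -> H1 at depth 0
  Q 233.162.29.193: descend 1110100110100010 ; hops seen [H1,H2,H0] ; pick H0
  add 151.42.96.0/20 -> H1 at depth 20
  Q 233.162.0.58: descend 1110100110100010 ; hops seen [H1,H2,H0] ; pick H0
  Q 161.0.0.0: descend 10100001 ; hops seen [H1,H1] ; pick H1
  Q 151.42.102.250: descend 100101110010101001100110 ; hops seen [H1,H1,H1,H1] ; pick H1
  add 233.162.92.39/32 -> H1 at depth 32
  Q 233.162.0.42: descend 11101001101000100 ; hops seen [H1,H2,H0] ; pick H0
  add 143.133.101.32/27 -> H2 at depth 27
  del 233.162.92.39/32 (clear depth 32)
  add 151.42.102.0/24 -> H0 at depth 24
  Q 151.42.102.46: descend 100101110010101001100110 ; hops seen [H1,H1,H1,H0] ; pick H0
  Q 151.42.96.121: descend 100101110010101001100 ; hops seen [H1,H1] ; pick H1
  del 0.0.0.0/0 (clear depth 0)
  Q 233.162.204.138: descend 1110100110100010 ; hops seen [H2,H0] ; pick H0
  Q 151.42.100.53: descend 1001011100101010011001 ; hops seen [H1,H1] ; pick H1
  add 151.32.0.0/12 -> H2 at depth 12
  del 151.32.0.0/12 (clear depth 12)
  add 143.0.0.0/8 -> H0 at depth 8
  add 233.162.92.39/32 -> H0 at depth 32
  add 233.162.92.32/28 -> H2 at depth 28
  add 143.128.0.0/12 -> H2 at depth 12

== LOOKUPS ==
["H0","H1","H0","H1","no-route","H0","H0","H1","H1","H0","H0","H1","H0","H1"]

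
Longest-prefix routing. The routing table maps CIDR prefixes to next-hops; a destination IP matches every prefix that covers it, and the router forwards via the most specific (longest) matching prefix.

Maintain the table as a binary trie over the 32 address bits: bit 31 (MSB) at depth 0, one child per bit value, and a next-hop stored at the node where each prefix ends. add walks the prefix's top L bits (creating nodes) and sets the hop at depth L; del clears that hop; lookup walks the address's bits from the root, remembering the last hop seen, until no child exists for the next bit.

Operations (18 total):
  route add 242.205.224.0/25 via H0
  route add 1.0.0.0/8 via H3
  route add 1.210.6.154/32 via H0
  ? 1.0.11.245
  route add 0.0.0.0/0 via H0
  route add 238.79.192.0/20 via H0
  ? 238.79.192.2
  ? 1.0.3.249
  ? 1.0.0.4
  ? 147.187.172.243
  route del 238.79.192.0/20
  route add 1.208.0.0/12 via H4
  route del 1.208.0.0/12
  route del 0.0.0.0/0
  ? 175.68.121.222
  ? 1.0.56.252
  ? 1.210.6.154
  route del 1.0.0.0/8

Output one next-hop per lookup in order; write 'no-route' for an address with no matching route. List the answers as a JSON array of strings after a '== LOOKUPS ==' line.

Process each operation:
  add 242.205.224.0/25 -> H0 at depth 25
  add 1.0.0.0/8 -> H3 at depth 8
  add 1.210.6.154/32 -> H0 at depth 32
  ? 1.0.11.245  path d0:-→d1:-→d2:-→d3:-→d4:-→d5:-→d6:-→d7:-→d8:H3  best=H3
  add 0.0.0.0/0 -> H0 at depth 0
  add 238.79.192.0/20 -> H0 at depth 20
  ? 238.79.192.2  path d0:H0→d1:-→d2:-→d3:-→d4:-→d5:-→d6:-→d7:-→d8:-→d9:-→d10:-→d11:-→d12:-→d13:-→d14:-→d15:-→d16:-→d17:-→d18:-→d19:-→d20:H0  best=H0
  ? 1.0.3.249  path d0:H0→d1:-→d2:-→d3:-→d4:-→d5:-→d6:-→d7:-→d8:H3  best=H3
  ? 1.0.0.4  path d0:H0→d1:-→d2:-→d3:-→d4:-→d5:-→d6:-→d7:-→d8:H3  best=H3
  ? 147.187.172.243  path d0:H0→d1:-  best=H0
  del 238.79.192.0/20 (clear depth 20)
  add 1.208.0.0/12 -> H4 at depth 12
  del 1.208.0.0/12 (clear depth 12)
  del 0.0.0.0/0 (clear depth 0)
  ? 175.68.121.222  path d0:-→d1:-  best=no-route
  ? 1.0.56.252  path d0:-→d1:-→d2:-→d3:-→d4:-→d5:-→d6:-→d7:-→d8:H3  best=H3
  ? 1.210.6.154  path d0:-→d1:-→d2:-→d3:-→d4:-→d5:-→d6:-→d7:-→d8:H3→d9:-→d10:-→d11:-→d12:-→d13:-→d14:-→d15:-→d16:-→d17:-→d18:-→d19:-→d20:-→d21:-→d22:-→d23:-→d24:-→d25:-→d26:-→d27:-→d28:-→d29:-→d30:-→d31:-→d32:H0  best=H0
  del 1.0.0.0/8 (clear depth 8)

== LOOKUPS ==
["H3","H0","H3","H3","H0","no-route","H3","H0"]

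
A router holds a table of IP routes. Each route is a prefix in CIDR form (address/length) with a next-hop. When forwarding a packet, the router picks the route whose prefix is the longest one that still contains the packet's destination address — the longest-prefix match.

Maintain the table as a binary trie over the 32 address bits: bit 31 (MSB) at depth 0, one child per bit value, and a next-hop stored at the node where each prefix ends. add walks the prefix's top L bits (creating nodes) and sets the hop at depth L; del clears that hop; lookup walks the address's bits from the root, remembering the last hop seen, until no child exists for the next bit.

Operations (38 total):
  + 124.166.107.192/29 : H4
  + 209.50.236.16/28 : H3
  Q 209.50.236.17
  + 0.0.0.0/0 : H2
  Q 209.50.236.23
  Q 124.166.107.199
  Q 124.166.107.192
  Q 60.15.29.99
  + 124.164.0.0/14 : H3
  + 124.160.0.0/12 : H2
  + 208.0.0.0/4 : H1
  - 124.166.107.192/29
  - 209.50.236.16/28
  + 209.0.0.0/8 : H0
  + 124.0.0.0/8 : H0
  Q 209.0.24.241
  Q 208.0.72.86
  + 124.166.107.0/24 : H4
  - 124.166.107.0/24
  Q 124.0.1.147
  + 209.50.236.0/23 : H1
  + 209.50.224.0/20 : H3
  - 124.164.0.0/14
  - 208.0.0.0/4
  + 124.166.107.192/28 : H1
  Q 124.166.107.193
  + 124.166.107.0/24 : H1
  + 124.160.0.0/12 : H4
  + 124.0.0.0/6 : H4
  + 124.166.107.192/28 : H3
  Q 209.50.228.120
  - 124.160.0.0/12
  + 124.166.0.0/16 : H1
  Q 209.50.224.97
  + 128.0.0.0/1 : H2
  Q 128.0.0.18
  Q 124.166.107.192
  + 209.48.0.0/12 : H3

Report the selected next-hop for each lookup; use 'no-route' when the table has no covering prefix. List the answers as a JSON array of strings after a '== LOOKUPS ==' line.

Process each operation:
  + 124.166.107.192/29 (H4) depth=29
  + 209.50.236.16/28 (H3) depth=28
  ? 209.50.236.17  path d0:-→d1:-→d2:-→d3:-→d4:-→d5:-→d6:-→d7:-→d8:-→d9:-→d10:-→d11:-→d12:-→d13:-→d14:-→d15:-→d16:-→d17:-→d18:-→d19:-→d20:-→d21:-→d22:-→d23:-→d24:-→d25:-→d26:-→d27:-→d28:H3  best=H3
  + 0.0.0.0/0 (H2) depth=0
  ? 209.50.236.23  path d0:H2→d1:-→d2:-→d3:-→d4:-→d5:-→d6:-→d7:-→d8:-→d9:-→d10:-→d11:-→d12:-→d13:-→d14:-→d15:-→d16:-→d17:-→d18:-→d19:-→d20:-→d21:-→d22:-→d23:-→d24:-→d25:-→d26:-→d27:-→d28:H3  best=H3
  ? 124.166.107.199  path d0:H2→d1:-→d2:-→d3:-→d4:-→d5:-→d6:-→d7:-→d8:-→d9:-→d10:-→d11:-→d12:-→d13:-→d14:-→d15:-→d16:-→d17:-→d18:-→d19:-→d20:-→d21:-→d22:-→d23:-→d24:-→d25:-→d26:-→d27:-→d28:-→d29:H4  best=H4
  ? 124.166.107.192  path d0:H2→d1:-→d2:-→d3:-→d4:-→d5:-→d6:-→d7:-→d8:-→d9:-→d10:-→d11:-→d12:-→d13:-→d14:-→d15:-→d16:-→d17:-→d18:-→d19:-→d20:-→d21:-→d22:-→d23:-→d24:-→d25:-→d26:-→d27:-→d28:-→d29:H4  best=H4
  ? 60.15.29.99  path d0:H2→d1:-  best=H2
  + 124.164.0.0/14 (H3) depth=14
  + 124.160.0.0/12 (H2) depth=12
  + 208.0.0.0/4 (H1) depth=4
  - 124.166.107.192/29 clear@29
  - 209.50.236.16/28 clear@28
  + 209.0.0.0/8 (H0) depth=8
  + 124.0.0.0/8 (H0) depth=8
  ? 209.0.24.241  path d0:H2→d1:-→d2:-→d3:-→d4:H1→d5:-→d6:-→d7:-→d8:H0→d9:-→d10:-  best=H0
  ? 208.0.72.86  path d0:H2→d1:-→d2:-→d3:-→d4:H1→d5:-→d6:-→d7:-  best=H1
  + 124.166.107.0/24 (H4) depth=24
  - 124.166.107.0/24 clear@24
  ? 124.0.1.147  path d0:H2→d1:-→d2:-→d3:-→d4:-→d5:-→d6:-→d7:-→d8:H0  best=H0
  + 209.50.236.0/23 (H1) depth=23
  + 209.50.224.0/20 (H3) depth=20
  - 124.164.0.0/14 clear@14
  - 208.0.0.0/4 clear@4
  + 124.166.107.192/28 (H1) depth=28
  ? 124.166.107.193  path d0:H2→d1:-→d2:-→d3:-→d4:-→d5:-→d6:-→d7:-→d8:H0→d9:-→d10:-→d11:-→d12:H2→d13:-→d14:-→d15:-→d16:-→d17:-→d18:-→d19:-→d20:-→d21:-→d22:-→d23:-→d24:-→d25:-→d26:-→d27:-→d28:H1→d29:-  best=H1
  + 124.166.107.0/24 (H1) depth=24
  + 124.160.0.0/12 (H4) depth=12
  + 124.0.0.0/6 (H4) depth=6
  + 124.166.107.192/28 (H3) depth=28
  ? 209.50.228.120  path d0:H2→d1:-→d2:-→d3:-→d4:-→d5:-→d6:-→d7:-→d8:H0→d9:-→d10:-→d11:-→d12:-→d13:-→d14:-→d15:-→d16:-→d17:-→d18:-→d19:-→d20:H3  best=H3
  - 124.160.0.0/12 clear@12
  + 124.166.0.0/16 (H1) depth=16
  ? 209.50.224.97  path d0:H2→d1:-→d2:-→d3:-→d4:-→d5:-→d6:-→d7:-→d8:H0→d9:-→d10:-→d11:-→d12:-→d13:-→d14:-→d15:-→d16:-→d17:-→d18:-→d19:-→d20:H3  best=H3
  + 128.0.0.0/1 (H2) depth=1
  ? 128.0.0.18  path d0:H2→d1:H2  best=H2
  ? 124.166.107.192  path d0:H2→d1:-→d2:-→d3:-→d4:-→d5:-→d6:H4→d7:-→d8:H0→d9:-→d10:-→d11:-→d12:-→d13:-→d14:-→d15:-→d16:H1→d17:-→d18:-→d19:-→d20:-→d21:-→d22:-→d23:-→d24:H1→d25:-→d26:-→d27:-→d28:H3→d29:-  best=H3
  + 209.48.0.0/12 (H3) depth=12

== LOOKUPS ==
["H3","H3","H4","H4","H2","H0","H1","H0","H1","H3","H3","H2","H3"]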